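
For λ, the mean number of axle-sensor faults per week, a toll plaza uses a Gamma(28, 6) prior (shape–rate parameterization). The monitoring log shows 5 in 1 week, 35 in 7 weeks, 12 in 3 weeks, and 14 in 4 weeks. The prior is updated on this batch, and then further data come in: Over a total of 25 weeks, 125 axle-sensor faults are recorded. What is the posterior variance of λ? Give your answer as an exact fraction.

219/2116

Total count: 5 + 35 + 12 + 14 = 66.
Total exposure: 1 + 7 + 3 + 4 = 15 weeks.
After the first batch: Gamma(28 + 66, 6 + 15) = Gamma(94, 21).
Total count 125 over total exposure 25 weeks.
After the second batch: Gamma(94 + 125, 21 + 25) = Gamma(219, 46).
Posterior variance = α'/β'² = 219/2116.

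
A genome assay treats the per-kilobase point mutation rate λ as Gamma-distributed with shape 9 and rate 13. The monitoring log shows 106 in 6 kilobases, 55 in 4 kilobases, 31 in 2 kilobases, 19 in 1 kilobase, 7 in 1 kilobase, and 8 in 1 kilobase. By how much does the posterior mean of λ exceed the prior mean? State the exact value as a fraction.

Total count: 106 + 55 + 31 + 19 + 7 + 8 = 226.
Total exposure: 6 + 4 + 2 + 1 + 1 + 1 = 15 kilobases.
By Gamma–Poisson conjugacy, the posterior is Gamma(α + Σx, β + Σt) = Gamma(9 + 226, 13 + 15) = Gamma(235, 28).
Posterior mean = 235/28 = 235/28; prior mean = 9/13 = 9/13. Difference = 235/28 − 9/13 = 2803/364.

2803/364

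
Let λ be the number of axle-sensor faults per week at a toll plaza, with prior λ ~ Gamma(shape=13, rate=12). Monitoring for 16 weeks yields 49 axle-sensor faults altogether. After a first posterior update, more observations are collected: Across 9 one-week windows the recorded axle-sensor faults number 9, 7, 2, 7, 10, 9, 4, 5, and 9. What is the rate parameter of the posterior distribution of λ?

Total count 49 over total exposure 16 weeks.
After the first batch: Gamma(13 + 49, 12 + 16) = Gamma(62, 28).
Total count: 9 + 7 + 2 + 7 + 10 + 9 + 4 + 5 + 9 = 62.
Total exposure: 9 weeks.
After the second batch: Gamma(62 + 62, 28 + 9) = Gamma(124, 37).

37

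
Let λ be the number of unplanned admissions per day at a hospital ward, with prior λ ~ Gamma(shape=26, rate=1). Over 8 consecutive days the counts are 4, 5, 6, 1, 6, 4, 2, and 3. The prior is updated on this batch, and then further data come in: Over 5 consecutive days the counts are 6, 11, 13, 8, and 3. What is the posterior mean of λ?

Total count: 4 + 5 + 6 + 1 + 6 + 4 + 2 + 3 = 31.
Total exposure: 8 days.
After the first batch: Gamma(26 + 31, 1 + 8) = Gamma(57, 9).
Total count: 6 + 11 + 13 + 8 + 3 = 41.
Total exposure: 5 days.
After the second batch: Gamma(57 + 41, 9 + 5) = Gamma(98, 14).
Posterior mean = α'/β' = 98/14 = 7.

7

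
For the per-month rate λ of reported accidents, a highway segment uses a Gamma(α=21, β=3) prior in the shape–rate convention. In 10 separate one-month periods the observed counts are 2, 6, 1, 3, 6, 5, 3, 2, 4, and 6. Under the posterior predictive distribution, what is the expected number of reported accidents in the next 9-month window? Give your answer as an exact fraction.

531/13

Total count: 2 + 6 + 1 + 3 + 6 + 5 + 3 + 2 + 4 + 6 = 38.
Total exposure: 10 months.
The Gamma prior is conjugate for the Poisson rate, so λ | data ~ Gamma(21+38, 3+10) = Gamma(59, 13).
Predictive mean over a 9-month window = T·E[λ|data] = 9·59/13 = 531/13.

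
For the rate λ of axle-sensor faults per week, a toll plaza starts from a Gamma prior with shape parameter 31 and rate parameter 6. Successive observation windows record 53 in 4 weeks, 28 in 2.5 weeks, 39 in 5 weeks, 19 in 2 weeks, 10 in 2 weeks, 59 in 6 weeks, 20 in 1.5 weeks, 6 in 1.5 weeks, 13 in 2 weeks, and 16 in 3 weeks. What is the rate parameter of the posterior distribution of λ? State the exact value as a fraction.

Total count: 53 + 28 + 39 + 19 + 10 + 59 + 20 + 6 + 13 + 16 = 263.
Total exposure: 4 + 2.5 + 5 + 2 + 2 + 6 + 1.5 + 1.5 + 2 + 3 = 29.5 weeks.
Posterior: α' = 31 + 263 = 294, β' = 6 + 29.5 = 71/2.

71/2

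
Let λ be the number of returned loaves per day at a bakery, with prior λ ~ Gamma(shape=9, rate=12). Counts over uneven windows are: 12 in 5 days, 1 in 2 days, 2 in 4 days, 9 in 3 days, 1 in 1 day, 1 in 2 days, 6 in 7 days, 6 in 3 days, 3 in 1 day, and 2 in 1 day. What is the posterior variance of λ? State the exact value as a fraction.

52/1681

Total count: 12 + 1 + 2 + 9 + 1 + 1 + 6 + 6 + 3 + 2 = 43.
Total exposure: 5 + 2 + 4 + 3 + 1 + 2 + 7 + 3 + 1 + 1 = 29 days.
Conjugate update: add total count to the shape and total exposure to the rate, giving Gamma(52, 41).
Posterior variance = α'/β'² = 52/1681.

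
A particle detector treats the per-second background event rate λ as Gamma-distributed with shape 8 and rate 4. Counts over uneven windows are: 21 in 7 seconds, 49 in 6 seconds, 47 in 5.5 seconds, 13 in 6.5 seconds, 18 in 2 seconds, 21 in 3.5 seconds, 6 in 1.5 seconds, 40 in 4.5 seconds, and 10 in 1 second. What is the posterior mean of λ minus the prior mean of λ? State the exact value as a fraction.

300/83

Total count: 21 + 49 + 47 + 13 + 18 + 21 + 6 + 40 + 10 = 225.
Total exposure: 7 + 6 + 5.5 + 6.5 + 2 + 3.5 + 1.5 + 4.5 + 1 = 37.5 seconds.
By Gamma–Poisson conjugacy, the posterior is Gamma(α + Σx, β + Σt) = Gamma(8 + 225, 4 + 37.5) = Gamma(233, 83/2).
Posterior mean = 233/(83/2) = 466/83; prior mean = 8/4 = 2. Difference = 466/83 − 2 = 300/83.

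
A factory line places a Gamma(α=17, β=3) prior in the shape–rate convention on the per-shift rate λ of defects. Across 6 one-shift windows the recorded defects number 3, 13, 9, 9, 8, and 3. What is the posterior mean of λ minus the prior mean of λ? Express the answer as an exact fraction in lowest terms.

Total count: 3 + 13 + 9 + 9 + 8 + 3 = 45.
Total exposure: 6 shifts.
Gamma(α, β) with Poisson data over total exposure Σt gives posterior Gamma(α+Σx, β+Σt) = Gamma(62, 9).
Posterior mean = 62/9 = 62/9; prior mean = 17/3 = 17/3. Difference = 62/9 − 17/3 = 11/9.

11/9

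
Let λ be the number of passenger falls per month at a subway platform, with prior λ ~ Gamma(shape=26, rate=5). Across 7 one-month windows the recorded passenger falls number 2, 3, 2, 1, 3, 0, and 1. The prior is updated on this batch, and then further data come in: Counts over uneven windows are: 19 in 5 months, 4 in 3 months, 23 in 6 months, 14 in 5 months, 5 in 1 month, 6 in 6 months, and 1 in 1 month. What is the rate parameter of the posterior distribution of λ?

Total count: 2 + 3 + 2 + 1 + 3 + 0 + 1 = 12.
Total exposure: 7 months.
After the first batch: Gamma(26 + 12, 5 + 7) = Gamma(38, 12).
Total count: 19 + 4 + 23 + 14 + 5 + 6 + 1 = 72.
Total exposure: 5 + 3 + 6 + 5 + 1 + 6 + 1 = 27 months.
After the second batch: Gamma(38 + 72, 12 + 27) = Gamma(110, 39).

39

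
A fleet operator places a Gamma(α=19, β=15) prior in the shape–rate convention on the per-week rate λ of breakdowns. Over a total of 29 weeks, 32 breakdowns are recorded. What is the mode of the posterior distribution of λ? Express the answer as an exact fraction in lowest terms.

25/22

Total count 32 over total exposure 29 weeks.
By Gamma–Poisson conjugacy, the posterior is Gamma(α + Σx, β + Σt) = Gamma(19 + 32, 15 + 29) = Gamma(51, 44).
Posterior mode = (α'−1)/β' = 50/44 = 25/22.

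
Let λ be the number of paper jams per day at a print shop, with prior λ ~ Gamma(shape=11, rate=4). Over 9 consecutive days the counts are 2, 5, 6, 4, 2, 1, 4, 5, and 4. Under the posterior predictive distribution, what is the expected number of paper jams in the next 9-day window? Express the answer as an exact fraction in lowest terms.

396/13

Total count: 2 + 5 + 6 + 4 + 2 + 1 + 4 + 5 + 4 = 33.
Total exposure: 9 days.
Conjugate update: add total count to the shape and total exposure to the rate, giving Gamma(44, 13).
Predictive mean over a 9-day window = T·E[λ|data] = 9·44/13 = 396/13.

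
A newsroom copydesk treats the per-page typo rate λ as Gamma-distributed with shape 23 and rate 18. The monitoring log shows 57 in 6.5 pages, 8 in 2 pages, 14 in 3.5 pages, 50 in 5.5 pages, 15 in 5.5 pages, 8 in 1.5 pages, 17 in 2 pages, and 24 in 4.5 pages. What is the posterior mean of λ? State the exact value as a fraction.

216/49

Total count: 57 + 8 + 14 + 50 + 15 + 8 + 17 + 24 = 193.
Total exposure: 6.5 + 2 + 3.5 + 5.5 + 5.5 + 1.5 + 2 + 4.5 = 31 pages.
Posterior: α' = 23 + 193 = 216, β' = 18 + 31 = 49.
Posterior mean = α'/β' = 216/49.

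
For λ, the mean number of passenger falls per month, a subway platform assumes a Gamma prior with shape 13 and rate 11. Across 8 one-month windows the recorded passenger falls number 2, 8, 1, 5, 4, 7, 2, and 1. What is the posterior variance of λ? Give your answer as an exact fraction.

Total count: 2 + 8 + 1 + 5 + 4 + 7 + 2 + 1 = 30.
Total exposure: 8 months.
Conjugate update: add total count to the shape and total exposure to the rate, giving Gamma(43, 19).
Posterior variance = α'/β'² = 43/361.

43/361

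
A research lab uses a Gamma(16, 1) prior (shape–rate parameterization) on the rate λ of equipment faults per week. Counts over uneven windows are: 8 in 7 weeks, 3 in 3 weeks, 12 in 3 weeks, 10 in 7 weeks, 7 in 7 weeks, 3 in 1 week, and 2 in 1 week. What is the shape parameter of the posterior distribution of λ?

61

Total count: 8 + 3 + 12 + 10 + 7 + 3 + 2 = 45.
Total exposure: 7 + 3 + 3 + 7 + 7 + 1 + 1 = 29 weeks.
The Gamma prior is conjugate for the Poisson rate, so λ | data ~ Gamma(16+45, 1+29) = Gamma(61, 30).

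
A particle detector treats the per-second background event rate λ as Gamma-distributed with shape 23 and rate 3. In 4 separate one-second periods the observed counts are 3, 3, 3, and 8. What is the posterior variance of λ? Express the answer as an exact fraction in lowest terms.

Total count: 3 + 3 + 3 + 8 = 17.
Total exposure: 4 seconds.
The Gamma prior is conjugate for the Poisson rate, so λ | data ~ Gamma(23+17, 3+4) = Gamma(40, 7).
Posterior variance = α'/β'² = 40/49.

40/49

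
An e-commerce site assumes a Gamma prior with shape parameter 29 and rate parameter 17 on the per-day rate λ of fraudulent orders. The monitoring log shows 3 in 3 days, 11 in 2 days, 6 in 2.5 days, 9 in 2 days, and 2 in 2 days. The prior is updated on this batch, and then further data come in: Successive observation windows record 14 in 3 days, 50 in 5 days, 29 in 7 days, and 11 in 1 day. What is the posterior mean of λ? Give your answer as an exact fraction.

Total count: 3 + 11 + 6 + 9 + 2 = 31.
Total exposure: 3 + 2 + 2.5 + 2 + 2 = 11.5 days.
After the first batch: Gamma(29 + 31, 17 + 11.5) = Gamma(60, 57/2).
Total count: 14 + 50 + 29 + 11 = 104.
Total exposure: 3 + 5 + 7 + 1 = 16 days.
After the second batch: Gamma(60 + 104, 57/2 + 16) = Gamma(164, 89/2).
Posterior mean = α'/β' = 164/(89/2) = 328/89.

328/89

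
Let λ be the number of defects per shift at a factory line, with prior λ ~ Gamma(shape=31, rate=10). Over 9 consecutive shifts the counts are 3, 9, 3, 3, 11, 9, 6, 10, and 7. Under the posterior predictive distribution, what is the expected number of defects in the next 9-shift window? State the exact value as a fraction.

Total count: 3 + 9 + 3 + 3 + 11 + 9 + 6 + 10 + 7 = 61.
Total exposure: 9 shifts.
Posterior: α' = 31 + 61 = 92, β' = 10 + 9 = 19.
Predictive mean over a 9-shift window = T·E[λ|data] = 9·92/19 = 828/19.

828/19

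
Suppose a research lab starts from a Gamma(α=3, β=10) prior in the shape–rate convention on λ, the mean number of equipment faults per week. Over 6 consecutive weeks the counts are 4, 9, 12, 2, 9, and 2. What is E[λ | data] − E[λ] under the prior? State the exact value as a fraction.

Total count: 4 + 9 + 12 + 2 + 9 + 2 = 38.
Total exposure: 6 weeks.
Gamma(α, β) with Poisson data over total exposure Σt gives posterior Gamma(α+Σx, β+Σt) = Gamma(41, 16).
Posterior mean = 41/16 = 41/16; prior mean = 3/10 = 3/10. Difference = 41/16 − 3/10 = 181/80.

181/80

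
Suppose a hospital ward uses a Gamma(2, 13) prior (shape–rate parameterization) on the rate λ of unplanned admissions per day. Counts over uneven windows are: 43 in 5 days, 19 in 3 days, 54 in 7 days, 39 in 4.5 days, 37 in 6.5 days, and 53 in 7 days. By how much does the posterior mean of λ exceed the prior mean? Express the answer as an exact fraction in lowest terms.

3119/598

Total count: 43 + 19 + 54 + 39 + 37 + 53 = 245.
Total exposure: 5 + 3 + 7 + 4.5 + 6.5 + 7 = 33 days.
The Gamma prior is conjugate for the Poisson rate, so λ | data ~ Gamma(2+245, 13+33) = Gamma(247, 46).
Posterior mean = 247/46 = 247/46; prior mean = 2/13 = 2/13. Difference = 247/46 − 2/13 = 3119/598.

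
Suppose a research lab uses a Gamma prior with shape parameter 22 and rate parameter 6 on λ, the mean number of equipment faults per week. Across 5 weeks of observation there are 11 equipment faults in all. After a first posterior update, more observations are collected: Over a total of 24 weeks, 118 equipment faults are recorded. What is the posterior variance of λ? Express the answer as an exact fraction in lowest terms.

Total count 11 over total exposure 5 weeks.
After the first batch: Gamma(22 + 11, 6 + 5) = Gamma(33, 11).
Total count 118 over total exposure 24 weeks.
After the second batch: Gamma(33 + 118, 11 + 24) = Gamma(151, 35).
Posterior variance = α'/β'² = 151/1225.

151/1225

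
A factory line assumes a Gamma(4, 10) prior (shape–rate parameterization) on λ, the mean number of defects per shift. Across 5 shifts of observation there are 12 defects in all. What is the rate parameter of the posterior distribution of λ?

15

Total count 12 over total exposure 5 shifts.
By Gamma–Poisson conjugacy, the posterior is Gamma(α + Σx, β + Σt) = Gamma(4 + 12, 10 + 5) = Gamma(16, 15).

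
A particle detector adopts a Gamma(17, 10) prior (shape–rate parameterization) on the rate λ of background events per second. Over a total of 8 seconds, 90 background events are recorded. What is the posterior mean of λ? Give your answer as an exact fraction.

107/18

Total count 90 over total exposure 8 seconds.
Conjugate update: add total count to the shape and total exposure to the rate, giving Gamma(107, 18).
Posterior mean = α'/β' = 107/18.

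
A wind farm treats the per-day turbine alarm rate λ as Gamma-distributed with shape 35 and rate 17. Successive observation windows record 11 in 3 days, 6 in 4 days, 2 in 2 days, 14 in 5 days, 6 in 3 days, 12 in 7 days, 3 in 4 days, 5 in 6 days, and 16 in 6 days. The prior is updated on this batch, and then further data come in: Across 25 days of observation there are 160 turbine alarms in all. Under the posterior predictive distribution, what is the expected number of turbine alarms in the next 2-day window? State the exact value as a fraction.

270/41

Total count: 11 + 6 + 2 + 14 + 6 + 12 + 3 + 5 + 16 = 75.
Total exposure: 3 + 4 + 2 + 5 + 3 + 7 + 4 + 6 + 6 = 40 days.
After the first batch: Gamma(35 + 75, 17 + 40) = Gamma(110, 57).
Total count 160 over total exposure 25 days.
After the second batch: Gamma(110 + 160, 57 + 25) = Gamma(270, 82).
Predictive mean over a 2-day window = T·E[λ|data] = 2·270/82 = 270/41.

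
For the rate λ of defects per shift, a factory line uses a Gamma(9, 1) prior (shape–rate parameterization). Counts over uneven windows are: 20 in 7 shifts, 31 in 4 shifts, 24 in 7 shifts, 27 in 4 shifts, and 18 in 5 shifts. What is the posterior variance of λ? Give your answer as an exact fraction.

Total count: 20 + 31 + 24 + 27 + 18 = 120.
Total exposure: 7 + 4 + 7 + 4 + 5 = 27 shifts.
Gamma(α, β) with Poisson data over total exposure Σt gives posterior Gamma(α+Σx, β+Σt) = Gamma(129, 28).
Posterior variance = α'/β'² = 129/784.

129/784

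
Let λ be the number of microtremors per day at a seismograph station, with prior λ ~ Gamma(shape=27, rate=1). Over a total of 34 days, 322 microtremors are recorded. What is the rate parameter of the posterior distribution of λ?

35

Total count 322 over total exposure 34 days.
By Gamma–Poisson conjugacy, the posterior is Gamma(α + Σx, β + Σt) = Gamma(27 + 322, 1 + 34) = Gamma(349, 35).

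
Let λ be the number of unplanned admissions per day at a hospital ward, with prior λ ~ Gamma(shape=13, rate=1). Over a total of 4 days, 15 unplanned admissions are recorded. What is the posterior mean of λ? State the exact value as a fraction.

28/5

Total count 15 over total exposure 4 days.
Posterior: α' = 13 + 15 = 28, β' = 1 + 4 = 5.
Posterior mean = α'/β' = 28/5.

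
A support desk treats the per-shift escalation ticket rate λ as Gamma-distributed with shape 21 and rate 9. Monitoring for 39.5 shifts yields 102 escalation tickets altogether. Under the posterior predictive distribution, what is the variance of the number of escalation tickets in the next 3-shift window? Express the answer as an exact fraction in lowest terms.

Total count 102 over total exposure 39.5 shifts.
The Gamma prior is conjugate for the Poisson rate, so λ | data ~ Gamma(21+102, 9+39.5) = Gamma(123, 97/2).
The posterior predictive for a window of length T is Negative Binomial with variance T·α'·(β'+T)/β'² = 3·123·(103/2)/(9409/4) = 76014/9409.

76014/9409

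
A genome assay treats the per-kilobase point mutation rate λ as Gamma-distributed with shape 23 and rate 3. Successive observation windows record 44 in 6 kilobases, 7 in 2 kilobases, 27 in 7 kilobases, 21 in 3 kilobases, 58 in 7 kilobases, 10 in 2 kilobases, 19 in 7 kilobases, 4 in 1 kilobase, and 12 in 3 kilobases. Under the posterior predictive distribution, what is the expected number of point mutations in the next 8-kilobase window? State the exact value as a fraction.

Total count: 44 + 7 + 27 + 21 + 58 + 10 + 19 + 4 + 12 = 202.
Total exposure: 6 + 2 + 7 + 3 + 7 + 2 + 7 + 1 + 3 = 38 kilobases.
The Gamma prior is conjugate for the Poisson rate, so λ | data ~ Gamma(23+202, 3+38) = Gamma(225, 41).
Predictive mean over an 8-kilobase window = T·E[λ|data] = 8·225/41 = 1800/41.

1800/41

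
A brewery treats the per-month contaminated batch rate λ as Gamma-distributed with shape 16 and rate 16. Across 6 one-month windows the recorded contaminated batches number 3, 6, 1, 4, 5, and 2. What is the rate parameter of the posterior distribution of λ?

22

Total count: 3 + 6 + 1 + 4 + 5 + 2 = 21.
Total exposure: 6 months.
Gamma(α, β) with Poisson data over total exposure Σt gives posterior Gamma(α+Σx, β+Σt) = Gamma(37, 22).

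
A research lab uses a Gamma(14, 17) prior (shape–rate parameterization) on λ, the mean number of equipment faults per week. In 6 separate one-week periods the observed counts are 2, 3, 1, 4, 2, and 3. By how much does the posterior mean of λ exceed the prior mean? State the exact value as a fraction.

171/391

Total count: 2 + 3 + 1 + 4 + 2 + 3 = 15.
Total exposure: 6 weeks.
Posterior: α' = 14 + 15 = 29, β' = 17 + 6 = 23.
Posterior mean = 29/23 = 29/23; prior mean = 14/17 = 14/17. Difference = 29/23 − 14/17 = 171/391.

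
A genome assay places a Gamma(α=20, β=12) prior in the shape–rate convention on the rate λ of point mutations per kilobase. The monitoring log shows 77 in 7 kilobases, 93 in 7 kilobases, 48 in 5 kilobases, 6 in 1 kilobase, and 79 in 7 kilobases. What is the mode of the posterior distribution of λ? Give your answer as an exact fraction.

Total count: 77 + 93 + 48 + 6 + 79 = 303.
Total exposure: 7 + 7 + 5 + 1 + 7 = 27 kilobases.
Conjugate update: add total count to the shape and total exposure to the rate, giving Gamma(323, 39).
Posterior mode = (α'−1)/β' = 322/39.

322/39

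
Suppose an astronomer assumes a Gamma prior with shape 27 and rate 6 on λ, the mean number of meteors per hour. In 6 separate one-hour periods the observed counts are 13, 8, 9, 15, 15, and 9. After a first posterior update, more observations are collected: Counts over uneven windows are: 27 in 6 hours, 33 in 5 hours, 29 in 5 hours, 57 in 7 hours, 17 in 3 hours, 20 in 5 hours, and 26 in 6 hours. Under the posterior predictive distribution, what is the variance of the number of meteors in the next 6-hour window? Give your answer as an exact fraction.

100650/2401

Total count: 13 + 8 + 9 + 15 + 15 + 9 = 69.
Total exposure: 6 hours.
After the first batch: Gamma(27 + 69, 6 + 6) = Gamma(96, 12).
Total count: 27 + 33 + 29 + 57 + 17 + 20 + 26 = 209.
Total exposure: 6 + 5 + 5 + 7 + 3 + 5 + 6 = 37 hours.
After the second batch: Gamma(96 + 209, 12 + 37) = Gamma(305, 49).
The posterior predictive for a window of length T is Negative Binomial with variance T·α'·(β'+T)/β'² = 6·305·55/2401 = 100650/2401.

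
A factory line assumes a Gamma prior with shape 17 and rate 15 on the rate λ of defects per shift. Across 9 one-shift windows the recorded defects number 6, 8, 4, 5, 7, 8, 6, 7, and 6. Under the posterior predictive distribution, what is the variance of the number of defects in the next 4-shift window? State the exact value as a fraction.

Total count: 6 + 8 + 4 + 5 + 7 + 8 + 6 + 7 + 6 = 57.
Total exposure: 9 shifts.
Posterior: α' = 17 + 57 = 74, β' = 15 + 9 = 24.
The posterior predictive for a window of length T is Negative Binomial with variance T·α'·(β'+T)/β'² = 4·74·28/576 = 259/18.

259/18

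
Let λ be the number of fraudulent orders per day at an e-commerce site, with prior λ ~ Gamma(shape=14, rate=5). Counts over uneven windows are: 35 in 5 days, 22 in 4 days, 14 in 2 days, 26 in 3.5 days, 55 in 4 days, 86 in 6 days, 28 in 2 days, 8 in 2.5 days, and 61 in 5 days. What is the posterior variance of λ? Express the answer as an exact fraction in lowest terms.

349/1521

Total count: 35 + 22 + 14 + 26 + 55 + 86 + 28 + 8 + 61 = 335.
Total exposure: 5 + 4 + 2 + 3.5 + 4 + 6 + 2 + 2.5 + 5 = 34 days.
The Gamma prior is conjugate for the Poisson rate, so λ | data ~ Gamma(14+335, 5+34) = Gamma(349, 39).
Posterior variance = α'/β'² = 349/1521.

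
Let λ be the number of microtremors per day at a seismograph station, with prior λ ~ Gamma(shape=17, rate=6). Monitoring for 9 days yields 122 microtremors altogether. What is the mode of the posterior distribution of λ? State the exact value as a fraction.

Total count 122 over total exposure 9 days.
Gamma(α, β) with Poisson data over total exposure Σt gives posterior Gamma(α+Σx, β+Σt) = Gamma(139, 15).
Posterior mode = (α'−1)/β' = 138/15 = 46/5.

46/5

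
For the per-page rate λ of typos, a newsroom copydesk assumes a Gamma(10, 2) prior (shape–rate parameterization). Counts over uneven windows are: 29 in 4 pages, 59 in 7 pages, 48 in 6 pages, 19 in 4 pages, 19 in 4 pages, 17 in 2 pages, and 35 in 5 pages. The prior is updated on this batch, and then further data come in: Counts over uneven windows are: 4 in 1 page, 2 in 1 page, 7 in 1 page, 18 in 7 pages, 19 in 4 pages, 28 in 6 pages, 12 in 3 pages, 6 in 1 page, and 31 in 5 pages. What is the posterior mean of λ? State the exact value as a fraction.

Total count: 29 + 59 + 48 + 19 + 19 + 17 + 35 = 226.
Total exposure: 4 + 7 + 6 + 4 + 4 + 2 + 5 = 32 pages.
After the first batch: Gamma(10 + 226, 2 + 32) = Gamma(236, 34).
Total count: 4 + 2 + 7 + 18 + 19 + 28 + 12 + 6 + 31 = 127.
Total exposure: 1 + 1 + 1 + 7 + 4 + 6 + 3 + 1 + 5 = 29 pages.
After the second batch: Gamma(236 + 127, 34 + 29) = Gamma(363, 63).
Posterior mean = α'/β' = 363/63 = 121/21.

121/21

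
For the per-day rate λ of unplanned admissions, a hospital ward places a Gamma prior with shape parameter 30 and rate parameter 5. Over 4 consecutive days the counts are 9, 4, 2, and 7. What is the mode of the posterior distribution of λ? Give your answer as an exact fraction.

Total count: 9 + 4 + 2 + 7 = 22.
Total exposure: 4 days.
Gamma(α, β) with Poisson data over total exposure Σt gives posterior Gamma(α+Σx, β+Σt) = Gamma(52, 9).
Posterior mode = (α'−1)/β' = 51/9 = 17/3.

17/3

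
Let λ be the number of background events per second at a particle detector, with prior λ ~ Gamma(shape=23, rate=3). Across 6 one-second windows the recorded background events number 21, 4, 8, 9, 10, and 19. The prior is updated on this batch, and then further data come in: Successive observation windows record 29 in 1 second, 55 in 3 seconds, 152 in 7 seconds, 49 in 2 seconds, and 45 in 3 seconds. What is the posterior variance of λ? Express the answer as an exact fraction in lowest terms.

Total count: 21 + 4 + 8 + 9 + 10 + 19 = 71.
Total exposure: 6 seconds.
After the first batch: Gamma(23 + 71, 3 + 6) = Gamma(94, 9).
Total count: 29 + 55 + 152 + 49 + 45 = 330.
Total exposure: 1 + 3 + 7 + 2 + 3 = 16 seconds.
After the second batch: Gamma(94 + 330, 9 + 16) = Gamma(424, 25).
Posterior variance = α'/β'² = 424/625.

424/625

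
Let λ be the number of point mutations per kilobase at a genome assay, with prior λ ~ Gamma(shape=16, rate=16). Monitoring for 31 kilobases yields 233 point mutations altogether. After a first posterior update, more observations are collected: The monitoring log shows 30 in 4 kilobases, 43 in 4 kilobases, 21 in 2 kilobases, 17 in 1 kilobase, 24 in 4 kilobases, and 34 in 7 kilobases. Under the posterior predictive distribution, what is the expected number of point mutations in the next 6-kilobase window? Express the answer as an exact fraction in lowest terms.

836/23

Total count 233 over total exposure 31 kilobases.
After the first batch: Gamma(16 + 233, 16 + 31) = Gamma(249, 47).
Total count: 30 + 43 + 21 + 17 + 24 + 34 = 169.
Total exposure: 4 + 4 + 2 + 1 + 4 + 7 = 22 kilobases.
After the second batch: Gamma(249 + 169, 47 + 22) = Gamma(418, 69).
Predictive mean over a 6-kilobase window = T·E[λ|data] = 6·418/69 = 836/23.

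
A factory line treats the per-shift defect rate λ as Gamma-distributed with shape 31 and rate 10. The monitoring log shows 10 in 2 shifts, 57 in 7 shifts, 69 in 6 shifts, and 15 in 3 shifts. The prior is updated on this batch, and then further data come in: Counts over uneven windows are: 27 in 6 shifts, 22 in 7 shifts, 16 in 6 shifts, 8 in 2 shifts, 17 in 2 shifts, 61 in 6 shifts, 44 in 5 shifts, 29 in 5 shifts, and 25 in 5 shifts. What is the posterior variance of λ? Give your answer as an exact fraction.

431/5184

Total count: 10 + 57 + 69 + 15 = 151.
Total exposure: 2 + 7 + 6 + 3 = 18 shifts.
After the first batch: Gamma(31 + 151, 10 + 18) = Gamma(182, 28).
Total count: 27 + 22 + 16 + 8 + 17 + 61 + 44 + 29 + 25 = 249.
Total exposure: 6 + 7 + 6 + 2 + 2 + 6 + 5 + 5 + 5 = 44 shifts.
After the second batch: Gamma(182 + 249, 28 + 44) = Gamma(431, 72).
Posterior variance = α'/β'² = 431/5184.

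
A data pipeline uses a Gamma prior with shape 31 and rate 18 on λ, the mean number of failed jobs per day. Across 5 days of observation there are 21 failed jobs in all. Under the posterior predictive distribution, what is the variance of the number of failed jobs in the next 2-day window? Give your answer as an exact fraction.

2600/529

Total count 21 over total exposure 5 days.
The Gamma prior is conjugate for the Poisson rate, so λ | data ~ Gamma(31+21, 18+5) = Gamma(52, 23).
The posterior predictive for a window of length T is Negative Binomial with variance T·α'·(β'+T)/β'² = 2·52·25/529 = 2600/529.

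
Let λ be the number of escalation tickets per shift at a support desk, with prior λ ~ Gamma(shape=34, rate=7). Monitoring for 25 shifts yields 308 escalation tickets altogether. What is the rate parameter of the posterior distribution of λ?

Total count 308 over total exposure 25 shifts.
Gamma(α, β) with Poisson data over total exposure Σt gives posterior Gamma(α+Σx, β+Σt) = Gamma(342, 32).

32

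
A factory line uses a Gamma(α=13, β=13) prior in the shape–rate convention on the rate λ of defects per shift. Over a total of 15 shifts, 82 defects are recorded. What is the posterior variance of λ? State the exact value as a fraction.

95/784

Total count 82 over total exposure 15 shifts.
Posterior: α' = 13 + 82 = 95, β' = 13 + 15 = 28.
Posterior variance = α'/β'² = 95/784.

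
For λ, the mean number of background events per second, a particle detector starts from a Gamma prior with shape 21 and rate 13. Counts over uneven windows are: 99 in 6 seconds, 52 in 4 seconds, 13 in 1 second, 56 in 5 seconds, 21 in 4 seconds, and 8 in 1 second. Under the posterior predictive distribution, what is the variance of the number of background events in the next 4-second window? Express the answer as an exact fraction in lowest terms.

Total count: 99 + 52 + 13 + 56 + 21 + 8 = 249.
Total exposure: 6 + 4 + 1 + 5 + 4 + 1 = 21 seconds.
Posterior: α' = 21 + 249 = 270, β' = 13 + 21 = 34.
The posterior predictive for a window of length T is Negative Binomial with variance T·α'·(β'+T)/β'² = 4·270·38/1156 = 10260/289.

10260/289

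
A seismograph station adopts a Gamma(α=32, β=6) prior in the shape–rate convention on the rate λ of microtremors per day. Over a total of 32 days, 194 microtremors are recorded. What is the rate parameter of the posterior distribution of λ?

Total count 194 over total exposure 32 days.
Gamma(α, β) with Poisson data over total exposure Σt gives posterior Gamma(α+Σx, β+Σt) = Gamma(226, 38).

38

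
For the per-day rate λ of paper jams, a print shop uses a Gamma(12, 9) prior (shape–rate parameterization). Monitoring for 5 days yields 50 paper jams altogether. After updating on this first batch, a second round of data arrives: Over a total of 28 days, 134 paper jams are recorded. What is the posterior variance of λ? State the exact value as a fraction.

1/9

Total count 50 over total exposure 5 days.
After the first batch: Gamma(12 + 50, 9 + 5) = Gamma(62, 14).
Total count 134 over total exposure 28 days.
After the second batch: Gamma(62 + 134, 14 + 28) = Gamma(196, 42).
Posterior variance = α'/β'² = 196/1764 = 1/9.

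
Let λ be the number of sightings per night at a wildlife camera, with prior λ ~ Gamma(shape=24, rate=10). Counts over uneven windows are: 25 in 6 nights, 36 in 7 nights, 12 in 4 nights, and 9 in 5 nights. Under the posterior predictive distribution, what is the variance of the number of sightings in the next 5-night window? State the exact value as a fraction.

Total count: 25 + 36 + 12 + 9 = 82.
Total exposure: 6 + 7 + 4 + 5 = 22 nights.
By Gamma–Poisson conjugacy, the posterior is Gamma(α + Σx, β + Σt) = Gamma(24 + 82, 10 + 22) = Gamma(106, 32).
The posterior predictive for a window of length T is Negative Binomial with variance T·α'·(β'+T)/β'² = 5·106·37/1024 = 9805/512.

9805/512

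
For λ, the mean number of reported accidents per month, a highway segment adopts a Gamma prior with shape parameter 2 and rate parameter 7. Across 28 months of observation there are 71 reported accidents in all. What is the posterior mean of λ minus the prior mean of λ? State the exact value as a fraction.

9/5

Total count 71 over total exposure 28 months.
By Gamma–Poisson conjugacy, the posterior is Gamma(α + Σx, β + Σt) = Gamma(2 + 71, 7 + 28) = Gamma(73, 35).
Posterior mean = 73/35 = 73/35; prior mean = 2/7 = 2/7. Difference = 73/35 − 2/7 = 9/5.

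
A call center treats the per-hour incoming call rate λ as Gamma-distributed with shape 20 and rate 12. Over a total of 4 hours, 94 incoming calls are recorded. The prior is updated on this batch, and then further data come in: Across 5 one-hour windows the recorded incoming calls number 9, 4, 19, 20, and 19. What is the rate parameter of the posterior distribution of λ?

Total count 94 over total exposure 4 hours.
After the first batch: Gamma(20 + 94, 12 + 4) = Gamma(114, 16).
Total count: 9 + 4 + 19 + 20 + 19 = 71.
Total exposure: 5 hours.
After the second batch: Gamma(114 + 71, 16 + 5) = Gamma(185, 21).

21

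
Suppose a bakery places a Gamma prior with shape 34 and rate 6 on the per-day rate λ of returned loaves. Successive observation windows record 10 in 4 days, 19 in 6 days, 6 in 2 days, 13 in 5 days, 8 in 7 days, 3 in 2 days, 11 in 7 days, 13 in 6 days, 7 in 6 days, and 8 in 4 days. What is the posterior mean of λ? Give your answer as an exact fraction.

Total count: 10 + 19 + 6 + 13 + 8 + 3 + 11 + 13 + 7 + 8 = 98.
Total exposure: 4 + 6 + 2 + 5 + 7 + 2 + 7 + 6 + 6 + 4 = 49 days.
Gamma(α, β) with Poisson data over total exposure Σt gives posterior Gamma(α+Σx, β+Σt) = Gamma(132, 55).
Posterior mean = α'/β' = 132/55 = 12/5.

12/5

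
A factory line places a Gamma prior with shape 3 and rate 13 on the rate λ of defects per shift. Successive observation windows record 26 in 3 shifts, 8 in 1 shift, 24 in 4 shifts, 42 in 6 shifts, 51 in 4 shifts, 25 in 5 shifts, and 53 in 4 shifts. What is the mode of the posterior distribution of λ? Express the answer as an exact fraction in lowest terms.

231/40

Total count: 26 + 8 + 24 + 42 + 51 + 25 + 53 = 229.
Total exposure: 3 + 1 + 4 + 6 + 4 + 5 + 4 = 27 shifts.
By Gamma–Poisson conjugacy, the posterior is Gamma(α + Σx, β + Σt) = Gamma(3 + 229, 13 + 27) = Gamma(232, 40).
Posterior mode = (α'−1)/β' = 231/40.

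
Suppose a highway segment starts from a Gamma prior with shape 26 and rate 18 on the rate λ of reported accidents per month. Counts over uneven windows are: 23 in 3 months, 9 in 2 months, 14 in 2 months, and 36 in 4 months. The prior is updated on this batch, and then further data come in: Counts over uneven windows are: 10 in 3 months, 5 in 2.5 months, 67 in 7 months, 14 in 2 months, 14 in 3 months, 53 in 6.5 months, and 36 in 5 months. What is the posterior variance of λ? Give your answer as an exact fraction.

307/3364

Total count: 23 + 9 + 14 + 36 = 82.
Total exposure: 3 + 2 + 2 + 4 = 11 months.
After the first batch: Gamma(26 + 82, 18 + 11) = Gamma(108, 29).
Total count: 10 + 5 + 67 + 14 + 14 + 53 + 36 = 199.
Total exposure: 3 + 2.5 + 7 + 2 + 3 + 6.5 + 5 = 29 months.
After the second batch: Gamma(108 + 199, 29 + 29) = Gamma(307, 58).
Posterior variance = α'/β'² = 307/3364.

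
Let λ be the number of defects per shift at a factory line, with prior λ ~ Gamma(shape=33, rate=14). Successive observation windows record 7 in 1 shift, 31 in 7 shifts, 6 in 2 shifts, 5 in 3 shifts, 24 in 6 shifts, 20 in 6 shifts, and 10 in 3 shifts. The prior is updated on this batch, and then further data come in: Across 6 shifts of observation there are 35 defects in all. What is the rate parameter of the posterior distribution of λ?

Total count: 7 + 31 + 6 + 5 + 24 + 20 + 10 = 103.
Total exposure: 1 + 7 + 2 + 3 + 6 + 6 + 3 = 28 shifts.
After the first batch: Gamma(33 + 103, 14 + 28) = Gamma(136, 42).
Total count 35 over total exposure 6 shifts.
After the second batch: Gamma(136 + 35, 42 + 6) = Gamma(171, 48).

48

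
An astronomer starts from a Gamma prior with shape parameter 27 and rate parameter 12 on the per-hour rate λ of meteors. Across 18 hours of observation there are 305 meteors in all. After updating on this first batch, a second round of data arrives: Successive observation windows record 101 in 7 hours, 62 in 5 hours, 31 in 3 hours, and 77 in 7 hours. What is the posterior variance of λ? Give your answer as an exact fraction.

Total count 305 over total exposure 18 hours.
After the first batch: Gamma(27 + 305, 12 + 18) = Gamma(332, 30).
Total count: 101 + 62 + 31 + 77 = 271.
Total exposure: 7 + 5 + 3 + 7 = 22 hours.
After the second batch: Gamma(332 + 271, 30 + 22) = Gamma(603, 52).
Posterior variance = α'/β'² = 603/2704.

603/2704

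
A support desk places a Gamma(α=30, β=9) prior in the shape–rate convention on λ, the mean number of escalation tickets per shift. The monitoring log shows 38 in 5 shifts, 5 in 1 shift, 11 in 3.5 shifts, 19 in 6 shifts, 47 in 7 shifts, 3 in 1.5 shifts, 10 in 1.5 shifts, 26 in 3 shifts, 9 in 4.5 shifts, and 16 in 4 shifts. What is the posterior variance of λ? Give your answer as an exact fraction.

107/1058

Total count: 38 + 5 + 11 + 19 + 47 + 3 + 10 + 26 + 9 + 16 = 184.
Total exposure: 5 + 1 + 3.5 + 6 + 7 + 1.5 + 1.5 + 3 + 4.5 + 4 = 37 shifts.
The Gamma prior is conjugate for the Poisson rate, so λ | data ~ Gamma(30+184, 9+37) = Gamma(214, 46).
Posterior variance = α'/β'² = 214/2116 = 107/1058.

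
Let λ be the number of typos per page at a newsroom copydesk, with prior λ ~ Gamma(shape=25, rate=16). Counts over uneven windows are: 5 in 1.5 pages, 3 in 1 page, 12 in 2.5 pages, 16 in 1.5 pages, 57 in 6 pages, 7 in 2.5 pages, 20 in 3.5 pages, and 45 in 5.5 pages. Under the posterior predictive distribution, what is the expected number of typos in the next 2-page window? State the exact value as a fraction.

19/2

Total count: 5 + 3 + 12 + 16 + 57 + 7 + 20 + 45 = 165.
Total exposure: 1.5 + 1 + 2.5 + 1.5 + 6 + 2.5 + 3.5 + 5.5 = 24 pages.
Gamma(α, β) with Poisson data over total exposure Σt gives posterior Gamma(α+Σx, β+Σt) = Gamma(190, 40).
Predictive mean over a 2-page window = T·E[λ|data] = 2·190/40 = 19/2.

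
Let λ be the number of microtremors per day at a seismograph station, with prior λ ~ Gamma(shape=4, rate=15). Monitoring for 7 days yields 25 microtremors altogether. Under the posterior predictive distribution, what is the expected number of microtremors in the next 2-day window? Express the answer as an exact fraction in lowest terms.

29/11

Total count 25 over total exposure 7 days.
Posterior: α' = 4 + 25 = 29, β' = 15 + 7 = 22.
Predictive mean over a 2-day window = T·E[λ|data] = 2·29/22 = 29/11.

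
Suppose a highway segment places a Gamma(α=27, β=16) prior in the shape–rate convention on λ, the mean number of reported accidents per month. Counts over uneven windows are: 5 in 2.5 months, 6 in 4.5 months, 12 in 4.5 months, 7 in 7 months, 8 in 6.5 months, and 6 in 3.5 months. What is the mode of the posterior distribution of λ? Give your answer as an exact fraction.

140/89

Total count: 5 + 6 + 12 + 7 + 8 + 6 = 44.
Total exposure: 2.5 + 4.5 + 4.5 + 7 + 6.5 + 3.5 = 28.5 months.
Gamma(α, β) with Poisson data over total exposure Σt gives posterior Gamma(α+Σx, β+Σt) = Gamma(71, 89/2).
Posterior mode = (α'−1)/β' = 70/(89/2) = 140/89.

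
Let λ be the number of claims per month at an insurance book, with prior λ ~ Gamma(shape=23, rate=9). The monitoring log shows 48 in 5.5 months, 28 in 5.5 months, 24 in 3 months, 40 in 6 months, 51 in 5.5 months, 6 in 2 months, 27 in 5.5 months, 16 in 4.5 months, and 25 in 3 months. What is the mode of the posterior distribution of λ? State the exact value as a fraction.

Total count: 48 + 28 + 24 + 40 + 51 + 6 + 27 + 16 + 25 = 265.
Total exposure: 5.5 + 5.5 + 3 + 6 + 5.5 + 2 + 5.5 + 4.5 + 3 = 40.5 months.
Posterior: α' = 23 + 265 = 288, β' = 9 + 40.5 = 99/2.
Posterior mode = (α'−1)/β' = 287/(99/2) = 574/99.

574/99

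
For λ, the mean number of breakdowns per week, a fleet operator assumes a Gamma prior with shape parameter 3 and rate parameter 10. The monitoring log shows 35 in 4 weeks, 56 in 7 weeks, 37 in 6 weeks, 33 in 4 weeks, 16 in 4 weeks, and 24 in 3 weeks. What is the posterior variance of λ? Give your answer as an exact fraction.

Total count: 35 + 56 + 37 + 33 + 16 + 24 = 201.
Total exposure: 4 + 7 + 6 + 4 + 4 + 3 = 28 weeks.
The Gamma prior is conjugate for the Poisson rate, so λ | data ~ Gamma(3+201, 10+28) = Gamma(204, 38).
Posterior variance = α'/β'² = 204/1444 = 51/361.

51/361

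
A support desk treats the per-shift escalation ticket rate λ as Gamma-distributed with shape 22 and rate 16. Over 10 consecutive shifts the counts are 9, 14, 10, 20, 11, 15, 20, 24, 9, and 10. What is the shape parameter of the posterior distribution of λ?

164

Total count: 9 + 14 + 10 + 20 + 11 + 15 + 20 + 24 + 9 + 10 = 142.
Total exposure: 10 shifts.
Posterior: α' = 22 + 142 = 164, β' = 16 + 10 = 26.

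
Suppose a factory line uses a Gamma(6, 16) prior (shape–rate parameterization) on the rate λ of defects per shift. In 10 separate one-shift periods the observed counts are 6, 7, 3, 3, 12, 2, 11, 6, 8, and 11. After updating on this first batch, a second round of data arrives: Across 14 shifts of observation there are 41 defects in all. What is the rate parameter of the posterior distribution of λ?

40

Total count: 6 + 7 + 3 + 3 + 12 + 2 + 11 + 6 + 8 + 11 = 69.
Total exposure: 10 shifts.
After the first batch: Gamma(6 + 69, 16 + 10) = Gamma(75, 26).
Total count 41 over total exposure 14 shifts.
After the second batch: Gamma(75 + 41, 26 + 14) = Gamma(116, 40).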